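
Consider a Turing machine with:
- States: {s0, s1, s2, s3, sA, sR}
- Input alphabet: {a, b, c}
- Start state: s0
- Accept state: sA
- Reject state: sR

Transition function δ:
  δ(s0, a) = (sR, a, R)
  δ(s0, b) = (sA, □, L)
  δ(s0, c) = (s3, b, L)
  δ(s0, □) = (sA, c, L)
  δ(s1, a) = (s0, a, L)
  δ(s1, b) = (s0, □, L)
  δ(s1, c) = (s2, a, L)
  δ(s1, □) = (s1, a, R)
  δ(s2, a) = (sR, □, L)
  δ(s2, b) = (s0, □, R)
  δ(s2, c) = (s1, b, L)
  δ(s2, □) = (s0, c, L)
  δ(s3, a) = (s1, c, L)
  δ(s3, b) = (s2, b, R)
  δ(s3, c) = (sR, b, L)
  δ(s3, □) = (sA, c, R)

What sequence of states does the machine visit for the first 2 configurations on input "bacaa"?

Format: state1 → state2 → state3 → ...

Execution trace:
Initial: [s0]bacaa
Step 1: δ(s0, b) = (sA, □, L) → [sA]□□acaa

The machine reaches the accept state sA and halts.

State sequence: s0 → sA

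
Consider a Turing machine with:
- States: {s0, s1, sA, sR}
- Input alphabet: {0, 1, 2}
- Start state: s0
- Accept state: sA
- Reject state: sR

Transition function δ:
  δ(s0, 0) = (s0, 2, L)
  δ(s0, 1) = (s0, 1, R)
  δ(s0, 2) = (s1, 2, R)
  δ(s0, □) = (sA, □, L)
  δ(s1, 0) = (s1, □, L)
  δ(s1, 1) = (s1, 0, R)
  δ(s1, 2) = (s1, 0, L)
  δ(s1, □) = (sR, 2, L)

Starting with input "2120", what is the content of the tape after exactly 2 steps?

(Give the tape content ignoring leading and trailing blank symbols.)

Execution trace:
Initial: [s0]2120
Step 1: δ(s0, 2) = (s1, 2, R) → 2[s1]120
Step 2: δ(s1, 1) = (s1, 0, R) → 20[s1]20

After 2 steps, the tape (ignoring leading/trailing blanks) is: 2020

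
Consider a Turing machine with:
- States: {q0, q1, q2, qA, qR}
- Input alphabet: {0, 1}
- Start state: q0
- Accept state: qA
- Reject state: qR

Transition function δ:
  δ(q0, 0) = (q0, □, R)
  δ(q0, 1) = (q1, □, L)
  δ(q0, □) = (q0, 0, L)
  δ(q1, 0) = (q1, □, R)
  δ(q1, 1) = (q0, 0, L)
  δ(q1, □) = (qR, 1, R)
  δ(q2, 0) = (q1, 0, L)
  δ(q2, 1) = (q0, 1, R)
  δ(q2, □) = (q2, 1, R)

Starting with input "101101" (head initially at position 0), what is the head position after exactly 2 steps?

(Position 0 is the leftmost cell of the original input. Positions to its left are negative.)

Execution trace (head position shown):
Step 0: [q0]101101  (head at position 0)
Step 1: move left → [q1]□□01101  (head at position -1)
Step 2: move right → 1[qR]□01101  (head at position 0)

After 2 steps, the head is at position 0.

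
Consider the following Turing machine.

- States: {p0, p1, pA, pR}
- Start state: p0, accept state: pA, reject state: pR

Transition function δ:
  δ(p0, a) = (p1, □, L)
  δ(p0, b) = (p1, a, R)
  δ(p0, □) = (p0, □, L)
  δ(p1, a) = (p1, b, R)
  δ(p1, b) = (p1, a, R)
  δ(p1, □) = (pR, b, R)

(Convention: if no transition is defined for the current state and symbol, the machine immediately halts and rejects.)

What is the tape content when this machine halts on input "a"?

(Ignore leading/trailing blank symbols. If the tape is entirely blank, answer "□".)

Execution trace:
Initial: [p0]a
Step 1: δ(p0, a) = (p1, □, L) → [p1]□□
Step 2: δ(p1, □) = (pR, b, R) → b[pR]□

The machine reaches the reject state pR and halts.

Final tape (ignoring leading/trailing blanks): b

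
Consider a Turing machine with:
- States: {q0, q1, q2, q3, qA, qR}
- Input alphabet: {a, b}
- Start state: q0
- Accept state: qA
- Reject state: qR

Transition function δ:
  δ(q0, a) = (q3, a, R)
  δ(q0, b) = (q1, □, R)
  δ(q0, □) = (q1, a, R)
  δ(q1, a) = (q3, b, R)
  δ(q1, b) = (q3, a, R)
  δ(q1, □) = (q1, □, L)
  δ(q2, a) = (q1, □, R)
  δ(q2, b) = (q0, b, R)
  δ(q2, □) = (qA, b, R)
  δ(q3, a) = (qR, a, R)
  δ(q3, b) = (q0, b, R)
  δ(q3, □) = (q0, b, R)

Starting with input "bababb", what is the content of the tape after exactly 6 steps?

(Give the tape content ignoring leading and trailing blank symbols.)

Execution trace:
Initial: [q0]bababb
Step 1: δ(q0, b) = (q1, □, R) → □[q1]ababb
Step 2: δ(q1, a) = (q3, b, R) → □b[q3]babb
Step 3: δ(q3, b) = (q0, b, R) → □bb[q0]abb
Step 4: δ(q0, a) = (q3, a, R) → □bba[q3]bb
Step 5: δ(q3, b) = (q0, b, R) → □bbab[q0]b
Step 6: δ(q0, b) = (q1, □, R) → □bbab□[q1]□

After 6 steps, the tape (ignoring leading/trailing blanks) is: bbab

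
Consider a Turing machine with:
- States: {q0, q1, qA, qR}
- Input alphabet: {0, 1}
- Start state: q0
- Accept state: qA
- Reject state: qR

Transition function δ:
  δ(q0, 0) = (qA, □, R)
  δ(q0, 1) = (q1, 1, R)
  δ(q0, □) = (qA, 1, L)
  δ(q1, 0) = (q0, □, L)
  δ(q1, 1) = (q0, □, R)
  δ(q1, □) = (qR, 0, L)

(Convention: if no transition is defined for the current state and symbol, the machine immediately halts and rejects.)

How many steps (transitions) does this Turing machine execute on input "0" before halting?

Execution trace:
Initial: [q0]0
Step 1: δ(q0, 0) = (qA, □, R) → □[qA]□

The machine reaches the accept state qA and halts.

The machine executed 1 step before halting.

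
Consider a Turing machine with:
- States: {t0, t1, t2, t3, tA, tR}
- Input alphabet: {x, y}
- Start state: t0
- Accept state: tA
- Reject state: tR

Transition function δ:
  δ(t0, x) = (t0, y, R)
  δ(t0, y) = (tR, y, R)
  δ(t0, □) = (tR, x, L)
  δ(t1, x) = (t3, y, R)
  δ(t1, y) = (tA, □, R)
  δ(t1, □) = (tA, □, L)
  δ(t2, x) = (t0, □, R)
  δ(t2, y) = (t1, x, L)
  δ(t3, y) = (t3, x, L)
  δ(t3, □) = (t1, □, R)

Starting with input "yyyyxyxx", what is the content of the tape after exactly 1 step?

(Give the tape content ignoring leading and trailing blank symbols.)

Execution trace:
Initial: [t0]yyyyxyxx
Step 1: δ(t0, y) = (tR, y, R) → y[tR]yyyxyxx

The machine reaches the reject state tR and halts.

After 1 step, the tape (ignoring leading/trailing blanks) is: yyyyxyxx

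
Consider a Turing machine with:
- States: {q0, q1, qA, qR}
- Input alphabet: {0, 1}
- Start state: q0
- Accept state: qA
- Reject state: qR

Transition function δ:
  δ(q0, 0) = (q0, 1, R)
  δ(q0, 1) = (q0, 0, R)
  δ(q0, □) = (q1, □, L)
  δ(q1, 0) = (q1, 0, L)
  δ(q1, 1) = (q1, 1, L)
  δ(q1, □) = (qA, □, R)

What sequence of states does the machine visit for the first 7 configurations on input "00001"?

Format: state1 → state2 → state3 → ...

Execution trace:
Initial: [q0]00001
Step 1: δ(q0, 0) = (q0, 1, R) → 1[q0]0001
Step 2: δ(q0, 0) = (q0, 1, R) → 11[q0]001
Step 3: δ(q0, 0) = (q0, 1, R) → 111[q0]01
Step 4: δ(q0, 0) = (q0, 1, R) → 1111[q0]1
Step 5: δ(q0, 1) = (q0, 0, R) → 11110[q0]□
Step 6: δ(q0, □) = (q1, □, L) → 1111[q1]0□

State sequence: q0 → q0 → q0 → q0 → q0 → q0 → q1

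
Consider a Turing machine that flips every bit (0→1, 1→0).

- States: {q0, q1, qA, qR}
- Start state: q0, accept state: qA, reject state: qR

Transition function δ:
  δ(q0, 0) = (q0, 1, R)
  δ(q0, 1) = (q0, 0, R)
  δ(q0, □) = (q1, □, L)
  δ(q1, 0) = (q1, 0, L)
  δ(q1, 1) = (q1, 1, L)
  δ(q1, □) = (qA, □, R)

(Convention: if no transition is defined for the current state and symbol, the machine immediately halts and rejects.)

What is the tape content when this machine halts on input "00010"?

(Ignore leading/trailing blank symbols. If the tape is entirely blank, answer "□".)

Execution trace:
Initial: [q0]00010
Step 1: δ(q0, 0) = (q0, 1, R) → 1[q0]0010
Step 2: δ(q0, 0) = (q0, 1, R) → 11[q0]010
Step 3: δ(q0, 0) = (q0, 1, R) → 111[q0]10
Step 4: δ(q0, 1) = (q0, 0, R) → 1110[q0]0
Step 5: δ(q0, 0) = (q0, 1, R) → 11101[q0]□
Step 6: δ(q0, □) = (q1, □, L) → 1110[q1]1□
Step 7: δ(q1, 1) = (q1, 1, L) → 111[q1]01□
Step 8: δ(q1, 0) = (q1, 0, L) → 11[q1]101□
Step 9: δ(q1, 1) = (q1, 1, L) → 1[q1]1101□
Step 10: δ(q1, 1) = (q1, 1, L) → [q1]11101□
Step 11: δ(q1, 1) = (q1, 1, L) → [q1]□11101□
Step 12: δ(q1, □) = (qA, □, R) → □[qA]11101□

The machine reaches the accept state qA and halts.

Final tape (ignoring leading/trailing blanks): 11101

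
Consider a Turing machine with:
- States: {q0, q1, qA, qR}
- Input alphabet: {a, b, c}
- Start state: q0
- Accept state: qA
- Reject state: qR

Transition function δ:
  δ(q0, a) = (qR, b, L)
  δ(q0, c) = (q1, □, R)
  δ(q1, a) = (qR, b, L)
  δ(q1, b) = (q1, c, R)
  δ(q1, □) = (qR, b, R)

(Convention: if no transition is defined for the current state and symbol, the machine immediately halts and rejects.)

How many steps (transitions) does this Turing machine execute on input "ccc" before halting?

Execution trace:
Initial: [q0]ccc
Step 1: δ(q0, c) = (q1, □, R) → □[q1]cc

No transition is defined for δ(q1, c). By convention the machine halts and rejects.

The machine executed 1 step before halting.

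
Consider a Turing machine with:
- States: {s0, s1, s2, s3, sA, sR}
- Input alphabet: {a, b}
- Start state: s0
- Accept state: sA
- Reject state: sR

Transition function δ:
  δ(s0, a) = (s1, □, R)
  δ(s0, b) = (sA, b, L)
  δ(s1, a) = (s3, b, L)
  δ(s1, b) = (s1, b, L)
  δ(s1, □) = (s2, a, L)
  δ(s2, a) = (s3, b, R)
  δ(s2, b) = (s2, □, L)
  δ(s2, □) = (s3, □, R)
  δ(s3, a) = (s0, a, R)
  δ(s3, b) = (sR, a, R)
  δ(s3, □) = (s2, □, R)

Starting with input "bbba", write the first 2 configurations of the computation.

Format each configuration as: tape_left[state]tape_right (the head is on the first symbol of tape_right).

Transitions applied:
Step 1: δ(s0, b) = (sA, b, L)

The first 2 configurations are:
[s0]bbba ⊢ [sA]□bbba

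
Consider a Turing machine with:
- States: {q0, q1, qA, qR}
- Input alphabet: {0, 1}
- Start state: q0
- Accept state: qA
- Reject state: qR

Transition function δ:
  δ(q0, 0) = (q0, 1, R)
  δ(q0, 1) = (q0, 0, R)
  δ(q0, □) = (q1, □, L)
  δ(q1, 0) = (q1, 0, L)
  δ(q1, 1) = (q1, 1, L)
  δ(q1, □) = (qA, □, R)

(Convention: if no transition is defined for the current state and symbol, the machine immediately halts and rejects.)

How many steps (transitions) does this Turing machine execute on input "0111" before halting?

Execution trace:
Initial: [q0]0111
Step 1: δ(q0, 0) = (q0, 1, R) → 1[q0]111
Step 2: δ(q0, 1) = (q0, 0, R) → 10[q0]11
Step 3: δ(q0, 1) = (q0, 0, R) → 100[q0]1
Step 4: δ(q0, 1) = (q0, 0, R) → 1000[q0]□
Step 5: δ(q0, □) = (q1, □, L) → 100[q1]0□
Step 6: δ(q1, 0) = (q1, 0, L) → 10[q1]00□
Step 7: δ(q1, 0) = (q1, 0, L) → 1[q1]000□
Step 8: δ(q1, 0) = (q1, 0, L) → [q1]1000□
Step 9: δ(q1, 1) = (q1, 1, L) → [q1]□1000□
Step 10: δ(q1, □) = (qA, □, R) → □[qA]1000□

The machine reaches the accept state qA and halts.

The machine executed 10 steps before halting.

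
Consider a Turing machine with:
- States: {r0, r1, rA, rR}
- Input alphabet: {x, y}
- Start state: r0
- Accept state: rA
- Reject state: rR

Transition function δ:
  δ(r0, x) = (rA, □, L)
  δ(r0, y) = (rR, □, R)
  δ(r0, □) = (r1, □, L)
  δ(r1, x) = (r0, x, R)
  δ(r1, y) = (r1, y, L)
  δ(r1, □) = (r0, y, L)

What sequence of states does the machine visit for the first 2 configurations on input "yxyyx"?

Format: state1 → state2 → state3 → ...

Execution trace:
Initial: [r0]yxyyx
Step 1: δ(r0, y) = (rR, □, R) → □[rR]xyyx

The machine reaches the reject state rR and halts.

State sequence: r0 → rR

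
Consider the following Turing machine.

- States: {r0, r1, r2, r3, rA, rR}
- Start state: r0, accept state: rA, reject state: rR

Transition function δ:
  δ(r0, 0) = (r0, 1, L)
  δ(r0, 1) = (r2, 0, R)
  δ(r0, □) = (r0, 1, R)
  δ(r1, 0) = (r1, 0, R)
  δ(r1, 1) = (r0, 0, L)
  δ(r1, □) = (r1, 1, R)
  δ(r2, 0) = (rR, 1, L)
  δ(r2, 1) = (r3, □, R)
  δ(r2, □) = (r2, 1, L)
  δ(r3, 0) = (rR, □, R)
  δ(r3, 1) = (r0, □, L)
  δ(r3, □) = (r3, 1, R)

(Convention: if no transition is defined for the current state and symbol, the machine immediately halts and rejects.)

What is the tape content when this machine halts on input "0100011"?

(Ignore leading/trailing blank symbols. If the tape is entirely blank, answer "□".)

Execution trace:
Initial: [r0]0100011
Step 1: δ(r0, 0) = (r0, 1, L) → [r0]□1100011
Step 2: δ(r0, □) = (r0, 1, R) → 1[r0]1100011
Step 3: δ(r0, 1) = (r2, 0, R) → 10[r2]100011
Step 4: δ(r2, 1) = (r3, □, R) → 10□[r3]00011
Step 5: δ(r3, 0) = (rR, □, R) → 10□□[rR]0011

The machine reaches the reject state rR and halts.

Final tape (ignoring leading/trailing blanks): 10□□0011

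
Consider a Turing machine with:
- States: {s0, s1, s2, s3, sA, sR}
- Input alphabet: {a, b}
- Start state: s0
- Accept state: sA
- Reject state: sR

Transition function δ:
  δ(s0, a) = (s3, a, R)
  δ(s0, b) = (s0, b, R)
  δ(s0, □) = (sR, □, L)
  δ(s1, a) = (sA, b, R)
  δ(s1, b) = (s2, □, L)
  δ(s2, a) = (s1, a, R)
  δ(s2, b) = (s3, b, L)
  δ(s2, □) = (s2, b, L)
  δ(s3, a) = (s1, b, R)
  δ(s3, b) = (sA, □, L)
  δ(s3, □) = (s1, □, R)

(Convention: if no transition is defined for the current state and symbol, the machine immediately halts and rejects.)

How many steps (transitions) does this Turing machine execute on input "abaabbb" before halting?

Execution trace:
Initial: [s0]abaabbb
Step 1: δ(s0, a) = (s3, a, R) → a[s3]baabbb
Step 2: δ(s3, b) = (sA, □, L) → [sA]a□aabbb

The machine reaches the accept state sA and halts.

The machine executed 2 steps before halting.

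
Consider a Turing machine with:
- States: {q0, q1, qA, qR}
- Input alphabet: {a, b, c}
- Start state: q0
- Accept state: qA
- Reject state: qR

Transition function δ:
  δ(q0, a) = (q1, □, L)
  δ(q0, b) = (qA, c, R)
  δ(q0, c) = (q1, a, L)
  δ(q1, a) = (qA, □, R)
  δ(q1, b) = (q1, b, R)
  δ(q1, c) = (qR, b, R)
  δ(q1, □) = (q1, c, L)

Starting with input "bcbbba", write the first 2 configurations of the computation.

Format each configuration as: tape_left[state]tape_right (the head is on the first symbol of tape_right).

Transitions applied:
Step 1: δ(q0, b) = (qA, c, R)

The first 2 configurations are:
[q0]bcbbba ⊢ c[qA]cbbba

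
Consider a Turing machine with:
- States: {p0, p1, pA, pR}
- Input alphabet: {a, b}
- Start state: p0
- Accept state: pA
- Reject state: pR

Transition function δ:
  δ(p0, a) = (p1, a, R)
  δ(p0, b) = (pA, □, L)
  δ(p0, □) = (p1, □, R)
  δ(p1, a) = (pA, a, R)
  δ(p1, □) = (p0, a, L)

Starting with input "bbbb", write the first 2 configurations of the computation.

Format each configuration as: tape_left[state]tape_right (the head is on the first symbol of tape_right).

Transitions applied:
Step 1: δ(p0, b) = (pA, □, L)

The first 2 configurations are:
[p0]bbbb ⊢ [pA]□□bbb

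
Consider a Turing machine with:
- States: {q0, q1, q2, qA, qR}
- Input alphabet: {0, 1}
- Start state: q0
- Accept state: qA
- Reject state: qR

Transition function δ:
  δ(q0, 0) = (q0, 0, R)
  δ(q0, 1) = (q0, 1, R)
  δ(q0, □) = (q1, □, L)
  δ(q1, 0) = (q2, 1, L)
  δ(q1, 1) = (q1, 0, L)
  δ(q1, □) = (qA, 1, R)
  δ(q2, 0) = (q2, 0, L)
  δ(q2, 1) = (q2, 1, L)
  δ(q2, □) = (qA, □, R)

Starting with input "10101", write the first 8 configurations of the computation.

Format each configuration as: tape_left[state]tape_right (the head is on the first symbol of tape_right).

Transitions applied:
Step 1: δ(q0, 1) = (q0, 1, R)
Step 2: δ(q0, 0) = (q0, 0, R)
Step 3: δ(q0, 1) = (q0, 1, R)
Step 4: δ(q0, 0) = (q0, 0, R)
Step 5: δ(q0, 1) = (q0, 1, R)
Step 6: δ(q0, □) = (q1, □, L)
Step 7: δ(q1, 1) = (q1, 0, L)

The first 8 configurations are:
[q0]10101 ⊢ 1[q0]0101 ⊢ 10[q0]101 ⊢ 101[q0]01 ⊢ 1010[q0]1 ⊢ 10101[q0]□ ⊢ 1010[q1]1□ ⊢ 101[q1]00□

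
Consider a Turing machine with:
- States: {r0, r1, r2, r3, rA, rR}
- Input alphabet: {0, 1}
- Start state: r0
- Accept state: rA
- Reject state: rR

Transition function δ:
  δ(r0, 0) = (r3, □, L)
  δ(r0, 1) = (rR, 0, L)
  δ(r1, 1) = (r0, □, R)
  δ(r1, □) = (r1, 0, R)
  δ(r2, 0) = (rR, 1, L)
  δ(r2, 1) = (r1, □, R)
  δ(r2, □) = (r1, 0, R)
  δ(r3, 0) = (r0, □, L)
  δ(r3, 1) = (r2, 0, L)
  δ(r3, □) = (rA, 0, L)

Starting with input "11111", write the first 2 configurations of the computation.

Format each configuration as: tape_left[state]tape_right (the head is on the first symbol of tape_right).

Transitions applied:
Step 1: δ(r0, 1) = (rR, 0, L)

The first 2 configurations are:
[r0]11111 ⊢ [rR]□01111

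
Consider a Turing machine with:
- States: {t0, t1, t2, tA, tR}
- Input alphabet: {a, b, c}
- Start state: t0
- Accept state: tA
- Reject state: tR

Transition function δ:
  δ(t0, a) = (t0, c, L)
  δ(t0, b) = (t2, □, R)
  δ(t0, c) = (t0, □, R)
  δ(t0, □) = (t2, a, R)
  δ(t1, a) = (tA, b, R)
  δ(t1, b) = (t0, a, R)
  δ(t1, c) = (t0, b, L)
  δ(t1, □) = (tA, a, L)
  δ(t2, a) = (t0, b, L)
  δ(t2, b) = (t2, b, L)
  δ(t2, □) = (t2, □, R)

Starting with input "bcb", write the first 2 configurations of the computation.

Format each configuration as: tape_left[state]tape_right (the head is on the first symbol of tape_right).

Transitions applied:
Step 1: δ(t0, b) = (t2, □, R)

The first 2 configurations are:
[t0]bcb ⊢ □[t2]cb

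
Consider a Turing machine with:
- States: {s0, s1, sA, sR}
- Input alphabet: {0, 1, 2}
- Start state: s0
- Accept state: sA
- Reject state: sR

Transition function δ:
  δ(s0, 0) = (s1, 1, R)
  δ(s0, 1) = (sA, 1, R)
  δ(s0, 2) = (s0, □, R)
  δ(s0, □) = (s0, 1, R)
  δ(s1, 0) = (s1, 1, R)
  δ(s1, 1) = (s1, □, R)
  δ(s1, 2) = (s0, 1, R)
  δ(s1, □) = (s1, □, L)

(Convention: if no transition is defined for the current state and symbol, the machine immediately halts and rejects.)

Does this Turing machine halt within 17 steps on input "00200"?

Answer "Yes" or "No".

Execution trace:
Initial: [s0]00200
Step 1: δ(s0, 0) = (s1, 1, R) → 1[s1]0200
Step 2: δ(s1, 0) = (s1, 1, R) → 11[s1]200
Step 3: δ(s1, 2) = (s0, 1, R) → 111[s0]00
Step 4: δ(s0, 0) = (s1, 1, R) → 1111[s1]0
Step 5: δ(s1, 0) = (s1, 1, R) → 11111[s1]□
Step 6: δ(s1, □) = (s1, □, L) → 1111[s1]1□
Step 7: δ(s1, 1) = (s1, □, R) → 1111□[s1]□
Step 8: δ(s1, □) = (s1, □, L) → 1111[s1]□□
Step 9: δ(s1, □) = (s1, □, L) → 111[s1]1□□
Step 10: δ(s1, 1) = (s1, □, R) → 111□[s1]□□
Step 11: δ(s1, □) = (s1, □, L) → 111[s1]□□□
Step 12: δ(s1, □) = (s1, □, L) → 11[s1]1□□□
Step 13: δ(s1, 1) = (s1, □, R) → 11□[s1]□□□
Step 14: δ(s1, □) = (s1, □, L) → 11[s1]□□□□
Step 15: δ(s1, □) = (s1, □, L) → 1[s1]1□□□□
Step 16: δ(s1, 1) = (s1, □, R) → 1□[s1]□□□□
Step 17: δ(s1, □) = (s1, □, L) → 1[s1]□□□□□

The machine has not reached a halting state after 17 steps.
The machine did not halt within the 17-step bound.

Answer: No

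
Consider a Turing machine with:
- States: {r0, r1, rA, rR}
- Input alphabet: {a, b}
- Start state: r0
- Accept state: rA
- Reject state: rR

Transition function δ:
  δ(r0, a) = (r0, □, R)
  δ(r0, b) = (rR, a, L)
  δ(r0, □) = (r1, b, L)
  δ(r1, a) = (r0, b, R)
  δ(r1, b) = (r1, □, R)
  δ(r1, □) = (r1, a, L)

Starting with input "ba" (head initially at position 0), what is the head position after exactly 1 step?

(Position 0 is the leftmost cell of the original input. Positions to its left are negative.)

Execution trace (head position shown):
Step 0: [r0]ba  (head at position 0)
Step 1: move left → [rR]□aa  (head at position -1)

After 1 step, the head is at position -1.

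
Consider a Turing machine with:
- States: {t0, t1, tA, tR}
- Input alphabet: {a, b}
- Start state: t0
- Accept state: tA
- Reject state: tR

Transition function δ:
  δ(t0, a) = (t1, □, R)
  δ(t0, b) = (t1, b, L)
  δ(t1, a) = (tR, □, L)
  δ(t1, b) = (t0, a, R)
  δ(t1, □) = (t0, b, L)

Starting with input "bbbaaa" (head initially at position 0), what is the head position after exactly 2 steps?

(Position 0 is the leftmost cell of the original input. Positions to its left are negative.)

Execution trace (head position shown):
Step 0: [t0]bbbaaa  (head at position 0)
Step 1: move left → [t1]□bbbaaa  (head at position -1)
Step 2: move left → [t0]□bbbbaaa  (head at position -2)

After 2 steps, the head is at position -2.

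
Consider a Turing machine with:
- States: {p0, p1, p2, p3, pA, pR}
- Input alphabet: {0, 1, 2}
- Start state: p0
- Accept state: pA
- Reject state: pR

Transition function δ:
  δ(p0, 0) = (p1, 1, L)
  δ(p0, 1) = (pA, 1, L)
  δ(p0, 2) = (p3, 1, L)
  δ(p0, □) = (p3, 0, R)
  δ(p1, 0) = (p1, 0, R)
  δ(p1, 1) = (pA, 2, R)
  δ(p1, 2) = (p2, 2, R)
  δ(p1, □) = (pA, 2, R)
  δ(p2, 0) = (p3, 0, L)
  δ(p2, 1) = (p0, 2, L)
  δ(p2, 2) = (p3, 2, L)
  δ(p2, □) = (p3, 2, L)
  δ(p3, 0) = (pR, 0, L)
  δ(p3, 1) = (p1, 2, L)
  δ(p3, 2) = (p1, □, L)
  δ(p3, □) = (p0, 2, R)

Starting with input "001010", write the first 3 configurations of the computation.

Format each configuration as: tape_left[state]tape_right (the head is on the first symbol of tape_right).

Transitions applied:
Step 1: δ(p0, 0) = (p1, 1, L)
Step 2: δ(p1, □) = (pA, 2, R)

The first 3 configurations are:
[p0]001010 ⊢ [p1]□101010 ⊢ 2[pA]101010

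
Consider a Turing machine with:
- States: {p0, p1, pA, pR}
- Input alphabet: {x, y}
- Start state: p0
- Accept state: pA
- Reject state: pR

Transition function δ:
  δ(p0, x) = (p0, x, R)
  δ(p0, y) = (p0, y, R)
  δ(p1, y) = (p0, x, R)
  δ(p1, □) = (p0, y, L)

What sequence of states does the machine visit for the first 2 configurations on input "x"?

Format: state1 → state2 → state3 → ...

Execution trace:
Initial: [p0]x
Step 1: δ(p0, x) = (p0, x, R) → x[p0]□

No transition is defined for δ(p0, □). By convention the machine halts and rejects.

State sequence: p0 → p0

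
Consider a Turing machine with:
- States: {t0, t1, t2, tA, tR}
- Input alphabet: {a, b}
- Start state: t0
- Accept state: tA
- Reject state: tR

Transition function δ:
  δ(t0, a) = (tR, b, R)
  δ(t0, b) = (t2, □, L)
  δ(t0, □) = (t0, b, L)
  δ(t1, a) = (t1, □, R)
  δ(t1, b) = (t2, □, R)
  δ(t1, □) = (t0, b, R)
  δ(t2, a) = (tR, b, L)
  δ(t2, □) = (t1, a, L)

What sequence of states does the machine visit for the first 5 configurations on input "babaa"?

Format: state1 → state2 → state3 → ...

Execution trace:
Initial: [t0]babaa
Step 1: δ(t0, b) = (t2, □, L) → [t2]□□abaa
Step 2: δ(t2, □) = (t1, a, L) → [t1]□a□abaa
Step 3: δ(t1, □) = (t0, b, R) → b[t0]a□abaa
Step 4: δ(t0, a) = (tR, b, R) → bb[tR]□abaa

The machine reaches the reject state tR and halts.

State sequence: t0 → t2 → t1 → t0 → tR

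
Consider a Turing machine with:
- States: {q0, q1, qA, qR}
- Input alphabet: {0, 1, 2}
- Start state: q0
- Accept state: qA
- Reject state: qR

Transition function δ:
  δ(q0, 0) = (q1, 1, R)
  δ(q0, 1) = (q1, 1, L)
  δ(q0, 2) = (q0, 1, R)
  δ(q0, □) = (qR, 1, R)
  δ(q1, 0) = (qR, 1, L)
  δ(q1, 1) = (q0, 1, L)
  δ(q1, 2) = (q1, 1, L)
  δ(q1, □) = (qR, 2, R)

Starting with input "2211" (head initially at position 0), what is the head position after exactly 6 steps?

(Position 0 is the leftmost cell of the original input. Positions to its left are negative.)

Execution trace (head position shown):
Step 0: [q0]2211  (head at position 0)
Step 1: move right → 1[q0]211  (head at position 1)
Step 2: move right → 11[q0]11  (head at position 2)
Step 3: move left → 1[q1]111  (head at position 1)
Step 4: move left → [q0]1111  (head at position 0)
Step 5: move left → [q1]□1111  (head at position -1)
Step 6: move right → 2[qR]1111  (head at position 0)

After 6 steps, the head is at position 0.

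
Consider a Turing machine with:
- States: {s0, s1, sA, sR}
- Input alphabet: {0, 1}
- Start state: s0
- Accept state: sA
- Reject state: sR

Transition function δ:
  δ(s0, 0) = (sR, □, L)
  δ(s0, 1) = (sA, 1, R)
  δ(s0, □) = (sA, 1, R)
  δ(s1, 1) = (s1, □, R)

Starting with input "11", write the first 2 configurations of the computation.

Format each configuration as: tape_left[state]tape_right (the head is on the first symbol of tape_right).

Transitions applied:
Step 1: δ(s0, 1) = (sA, 1, R)

The first 2 configurations are:
[s0]11 ⊢ 1[sA]1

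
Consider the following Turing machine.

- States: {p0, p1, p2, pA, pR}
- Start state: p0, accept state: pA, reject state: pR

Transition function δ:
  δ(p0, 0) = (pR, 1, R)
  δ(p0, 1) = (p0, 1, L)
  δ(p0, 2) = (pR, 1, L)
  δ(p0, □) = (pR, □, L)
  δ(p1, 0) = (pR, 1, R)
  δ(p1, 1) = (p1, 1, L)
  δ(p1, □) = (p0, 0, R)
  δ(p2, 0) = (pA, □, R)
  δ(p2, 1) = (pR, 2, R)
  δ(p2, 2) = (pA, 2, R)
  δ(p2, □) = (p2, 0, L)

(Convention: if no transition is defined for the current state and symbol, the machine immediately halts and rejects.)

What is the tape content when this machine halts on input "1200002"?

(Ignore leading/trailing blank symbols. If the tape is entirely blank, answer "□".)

Execution trace:
Initial: [p0]1200002
Step 1: δ(p0, 1) = (p0, 1, L) → [p0]□1200002
Step 2: δ(p0, □) = (pR, □, L) → [pR]□□1200002

The machine reaches the reject state pR and halts.

Final tape (ignoring leading/trailing blanks): 1200002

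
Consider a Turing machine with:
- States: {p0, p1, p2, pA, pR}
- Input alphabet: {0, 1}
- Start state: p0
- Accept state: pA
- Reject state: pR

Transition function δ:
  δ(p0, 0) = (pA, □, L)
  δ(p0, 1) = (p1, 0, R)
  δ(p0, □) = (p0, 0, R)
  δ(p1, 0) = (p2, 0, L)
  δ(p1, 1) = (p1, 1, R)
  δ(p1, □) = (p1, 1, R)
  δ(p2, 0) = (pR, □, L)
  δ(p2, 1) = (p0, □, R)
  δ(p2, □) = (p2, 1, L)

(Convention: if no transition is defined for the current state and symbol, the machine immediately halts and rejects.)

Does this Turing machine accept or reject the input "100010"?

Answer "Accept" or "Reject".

Execution trace:
Initial: [p0]100010
Step 1: δ(p0, 1) = (p1, 0, R) → 0[p1]00010
Step 2: δ(p1, 0) = (p2, 0, L) → [p2]000010
Step 3: δ(p2, 0) = (pR, □, L) → [pR]□□00010

The machine reaches the reject state pR and halts.

Answer: Reject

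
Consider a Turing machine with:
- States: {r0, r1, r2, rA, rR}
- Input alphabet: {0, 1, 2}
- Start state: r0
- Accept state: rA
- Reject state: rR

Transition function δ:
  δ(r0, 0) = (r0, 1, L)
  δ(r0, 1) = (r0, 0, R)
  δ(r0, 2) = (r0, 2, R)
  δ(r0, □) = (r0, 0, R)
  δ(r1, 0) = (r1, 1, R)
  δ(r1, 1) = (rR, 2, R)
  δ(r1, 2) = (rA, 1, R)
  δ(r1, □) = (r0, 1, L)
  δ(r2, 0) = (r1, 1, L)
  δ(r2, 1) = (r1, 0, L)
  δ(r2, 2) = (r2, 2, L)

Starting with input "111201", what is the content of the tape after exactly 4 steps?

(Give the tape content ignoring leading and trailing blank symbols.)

Execution trace:
Initial: [r0]111201
Step 1: δ(r0, 1) = (r0, 0, R) → 0[r0]11201
Step 2: δ(r0, 1) = (r0, 0, R) → 00[r0]1201
Step 3: δ(r0, 1) = (r0, 0, R) → 000[r0]201
Step 4: δ(r0, 2) = (r0, 2, R) → 0002[r0]01

After 4 steps, the tape (ignoring leading/trailing blanks) is: 000201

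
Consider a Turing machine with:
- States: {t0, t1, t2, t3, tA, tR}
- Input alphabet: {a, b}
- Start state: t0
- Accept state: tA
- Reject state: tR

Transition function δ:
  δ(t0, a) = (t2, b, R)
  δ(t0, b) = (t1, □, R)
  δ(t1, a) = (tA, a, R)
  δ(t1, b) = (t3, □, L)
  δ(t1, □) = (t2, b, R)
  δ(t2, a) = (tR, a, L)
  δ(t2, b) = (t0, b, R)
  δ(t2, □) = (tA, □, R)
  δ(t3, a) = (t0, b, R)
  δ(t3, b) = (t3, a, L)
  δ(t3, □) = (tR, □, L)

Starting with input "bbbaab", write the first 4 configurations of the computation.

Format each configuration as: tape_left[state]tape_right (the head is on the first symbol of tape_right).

Transitions applied:
Step 1: δ(t0, b) = (t1, □, R)
Step 2: δ(t1, b) = (t3, □, L)
Step 3: δ(t3, □) = (tR, □, L)

The first 4 configurations are:
[t0]bbbaab ⊢ □[t1]bbaab ⊢ [t3]□□baab ⊢ [tR]□□□baab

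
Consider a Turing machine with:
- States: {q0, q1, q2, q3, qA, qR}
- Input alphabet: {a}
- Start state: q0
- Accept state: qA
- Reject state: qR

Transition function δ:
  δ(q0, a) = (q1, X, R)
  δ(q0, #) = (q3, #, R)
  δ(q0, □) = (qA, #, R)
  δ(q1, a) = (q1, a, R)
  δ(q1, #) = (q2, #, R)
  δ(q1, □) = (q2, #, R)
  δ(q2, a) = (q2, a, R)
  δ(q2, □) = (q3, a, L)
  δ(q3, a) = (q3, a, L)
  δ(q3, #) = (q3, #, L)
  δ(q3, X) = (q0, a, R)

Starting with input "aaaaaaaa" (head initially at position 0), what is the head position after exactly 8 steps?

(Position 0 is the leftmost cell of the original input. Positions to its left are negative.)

Execution trace (head position shown):
Step 0: [q0]aaaaaaaa  (head at position 0)
Step 1: move right → X[q1]aaaaaaa  (head at position 1)
Step 2: move right → Xa[q1]aaaaaa  (head at position 2)
Step 3: move right → Xaa[q1]aaaaa  (head at position 3)
Step 4: move right → Xaaa[q1]aaaa  (head at position 4)
Step 5: move right → Xaaaa[q1]aaa  (head at position 5)
Step 6: move right → Xaaaaa[q1]aa  (head at position 6)
Step 7: move right → Xaaaaaa[q1]a  (head at position 7)
Step 8: move right → Xaaaaaaa[q1]□  (head at position 8)

After 8 steps, the head is at position 8.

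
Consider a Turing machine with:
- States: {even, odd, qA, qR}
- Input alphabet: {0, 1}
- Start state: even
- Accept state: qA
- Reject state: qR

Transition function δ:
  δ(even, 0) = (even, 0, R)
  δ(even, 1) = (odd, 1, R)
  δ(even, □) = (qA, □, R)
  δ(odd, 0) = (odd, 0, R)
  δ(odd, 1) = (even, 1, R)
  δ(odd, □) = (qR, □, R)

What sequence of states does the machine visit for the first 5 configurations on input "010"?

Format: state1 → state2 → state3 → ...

Execution trace:
Initial: [even]010
Step 1: δ(even, 0) = (even, 0, R) → 0[even]10
Step 2: δ(even, 1) = (odd, 1, R) → 01[odd]0
Step 3: δ(odd, 0) = (odd, 0, R) → 010[odd]□
Step 4: δ(odd, □) = (qR, □, R) → 010□[qR]□

The machine reaches the reject state qR and halts.

State sequence: even → even → odd → odd → qR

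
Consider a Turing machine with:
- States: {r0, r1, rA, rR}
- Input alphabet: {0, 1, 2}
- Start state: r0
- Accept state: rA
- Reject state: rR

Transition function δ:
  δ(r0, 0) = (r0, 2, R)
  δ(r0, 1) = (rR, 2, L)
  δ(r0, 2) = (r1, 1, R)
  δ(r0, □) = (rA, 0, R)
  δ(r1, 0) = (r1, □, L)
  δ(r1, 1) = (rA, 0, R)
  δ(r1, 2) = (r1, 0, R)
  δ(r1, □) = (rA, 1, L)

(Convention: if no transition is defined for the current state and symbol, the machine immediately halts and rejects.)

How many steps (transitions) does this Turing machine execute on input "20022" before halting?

Execution trace:
Initial: [r0]20022
Step 1: δ(r0, 2) = (r1, 1, R) → 1[r1]0022
Step 2: δ(r1, 0) = (r1, □, L) → [r1]1□022
Step 3: δ(r1, 1) = (rA, 0, R) → 0[rA]□022

The machine reaches the accept state rA and halts.

The machine executed 3 steps before halting.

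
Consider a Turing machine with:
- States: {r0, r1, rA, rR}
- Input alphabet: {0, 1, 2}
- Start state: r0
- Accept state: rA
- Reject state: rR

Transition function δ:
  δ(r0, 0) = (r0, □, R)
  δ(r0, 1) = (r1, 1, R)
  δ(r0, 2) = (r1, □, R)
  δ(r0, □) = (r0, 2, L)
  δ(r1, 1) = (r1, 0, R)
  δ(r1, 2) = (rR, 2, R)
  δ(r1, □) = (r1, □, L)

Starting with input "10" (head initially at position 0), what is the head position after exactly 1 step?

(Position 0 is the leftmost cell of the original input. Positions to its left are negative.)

Execution trace (head position shown):
Step 0: [r0]10  (head at position 0)
Step 1: move right → 1[r1]0  (head at position 1)

After 1 step, the head is at position 1.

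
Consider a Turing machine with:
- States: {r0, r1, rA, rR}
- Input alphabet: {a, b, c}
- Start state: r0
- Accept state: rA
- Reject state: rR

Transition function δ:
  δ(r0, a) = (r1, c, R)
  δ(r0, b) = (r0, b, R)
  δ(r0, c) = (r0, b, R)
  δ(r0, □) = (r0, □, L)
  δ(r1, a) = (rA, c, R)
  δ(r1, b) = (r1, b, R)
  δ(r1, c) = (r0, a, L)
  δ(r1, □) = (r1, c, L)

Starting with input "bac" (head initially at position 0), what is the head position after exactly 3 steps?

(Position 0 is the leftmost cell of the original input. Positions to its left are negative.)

Execution trace (head position shown):
Step 0: [r0]bac  (head at position 0)
Step 1: move right → b[r0]ac  (head at position 1)
Step 2: move right → bc[r1]c  (head at position 2)
Step 3: move left → b[r0]ca  (head at position 1)

After 3 steps, the head is at position 1.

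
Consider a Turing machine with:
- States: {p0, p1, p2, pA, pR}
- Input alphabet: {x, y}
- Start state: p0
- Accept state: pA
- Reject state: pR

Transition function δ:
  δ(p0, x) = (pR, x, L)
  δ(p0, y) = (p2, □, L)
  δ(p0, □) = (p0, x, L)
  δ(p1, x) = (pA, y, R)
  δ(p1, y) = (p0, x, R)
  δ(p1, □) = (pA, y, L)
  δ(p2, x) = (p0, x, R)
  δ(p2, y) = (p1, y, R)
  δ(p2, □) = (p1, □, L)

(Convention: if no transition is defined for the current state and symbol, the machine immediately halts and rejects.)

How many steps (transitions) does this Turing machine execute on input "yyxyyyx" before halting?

Execution trace:
Initial: [p0]yyxyyyx
Step 1: δ(p0, y) = (p2, □, L) → [p2]□□yxyyyx
Step 2: δ(p2, □) = (p1, □, L) → [p1]□□□yxyyyx
Step 3: δ(p1, □) = (pA, y, L) → [pA]□y□□yxyyyx

The machine reaches the accept state pA and halts.

The machine executed 3 steps before halting.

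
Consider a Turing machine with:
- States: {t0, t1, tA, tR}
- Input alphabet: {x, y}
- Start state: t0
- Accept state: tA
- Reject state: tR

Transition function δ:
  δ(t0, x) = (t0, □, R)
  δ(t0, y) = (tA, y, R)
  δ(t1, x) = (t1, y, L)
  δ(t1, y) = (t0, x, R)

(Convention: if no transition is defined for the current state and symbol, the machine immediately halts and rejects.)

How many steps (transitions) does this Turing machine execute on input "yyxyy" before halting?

Execution trace:
Initial: [t0]yyxyy
Step 1: δ(t0, y) = (tA, y, R) → y[tA]yxyy

The machine reaches the accept state tA and halts.

The machine executed 1 step before halting.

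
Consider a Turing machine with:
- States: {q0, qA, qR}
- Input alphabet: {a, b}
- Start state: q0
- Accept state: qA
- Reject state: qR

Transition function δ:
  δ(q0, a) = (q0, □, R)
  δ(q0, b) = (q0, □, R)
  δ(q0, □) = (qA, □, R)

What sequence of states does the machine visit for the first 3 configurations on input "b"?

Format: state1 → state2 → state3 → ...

Execution trace:
Initial: [q0]b
Step 1: δ(q0, b) = (q0, □, R) → □[q0]□
Step 2: δ(q0, □) = (qA, □, R) → □□[qA]□

The machine reaches the accept state qA and halts.

State sequence: q0 → q0 → qA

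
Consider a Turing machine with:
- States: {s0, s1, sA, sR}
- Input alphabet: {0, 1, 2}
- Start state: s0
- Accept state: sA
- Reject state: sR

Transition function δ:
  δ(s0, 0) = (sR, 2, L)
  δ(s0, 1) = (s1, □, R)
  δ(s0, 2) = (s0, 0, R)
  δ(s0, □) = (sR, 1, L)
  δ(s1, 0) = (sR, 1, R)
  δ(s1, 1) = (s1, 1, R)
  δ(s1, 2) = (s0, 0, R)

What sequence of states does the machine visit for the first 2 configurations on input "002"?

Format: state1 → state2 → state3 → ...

Execution trace:
Initial: [s0]002
Step 1: δ(s0, 0) = (sR, 2, L) → [sR]□202

The machine reaches the reject state sR and halts.

State sequence: s0 → sR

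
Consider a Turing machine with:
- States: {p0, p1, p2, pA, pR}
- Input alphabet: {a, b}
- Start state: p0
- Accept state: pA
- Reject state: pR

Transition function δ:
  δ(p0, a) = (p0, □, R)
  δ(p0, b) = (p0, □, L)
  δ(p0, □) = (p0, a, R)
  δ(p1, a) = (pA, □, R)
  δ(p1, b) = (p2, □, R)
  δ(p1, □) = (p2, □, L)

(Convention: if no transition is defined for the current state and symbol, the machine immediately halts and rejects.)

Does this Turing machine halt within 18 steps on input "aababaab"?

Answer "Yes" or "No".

Execution trace:
Initial: [p0]aababaab
Step 1: δ(p0, a) = (p0, □, R) → □[p0]ababaab
Step 2: δ(p0, a) = (p0, □, R) → □□[p0]babaab
Step 3: δ(p0, b) = (p0, □, L) → □[p0]□□abaab
Step 4: δ(p0, □) = (p0, a, R) → □a[p0]□abaab
Step 5: δ(p0, □) = (p0, a, R) → □aa[p0]abaab
Step 6: δ(p0, a) = (p0, □, R) → □aa□[p0]baab
Step 7: δ(p0, b) = (p0, □, L) → □aa[p0]□□aab
Step 8: δ(p0, □) = (p0, a, R) → □aaa[p0]□aab
Step 9: δ(p0, □) = (p0, a, R) → □aaaa[p0]aab
Step 10: δ(p0, a) = (p0, □, R) → □aaaa□[p0]ab
Step 11: δ(p0, a) = (p0, □, R) → □aaaa□□[p0]b
Step 12: δ(p0, b) = (p0, □, L) → □aaaa□[p0]□□
Step 13: δ(p0, □) = (p0, a, R) → □aaaa□a[p0]□
Step 14: δ(p0, □) = (p0, a, R) → □aaaa□aa[p0]□
Step 15: δ(p0, □) = (p0, a, R) → □aaaa□aaa[p0]□
Step 16: δ(p0, □) = (p0, a, R) → □aaaa□aaaa[p0]□
Step 17: δ(p0, □) = (p0, a, R) → □aaaa□aaaaa[p0]□
Step 18: δ(p0, □) = (p0, a, R) → □aaaa□aaaaaa[p0]□

The machine has not reached a halting state after 18 steps.
The machine did not halt within the 18-step bound.

Answer: No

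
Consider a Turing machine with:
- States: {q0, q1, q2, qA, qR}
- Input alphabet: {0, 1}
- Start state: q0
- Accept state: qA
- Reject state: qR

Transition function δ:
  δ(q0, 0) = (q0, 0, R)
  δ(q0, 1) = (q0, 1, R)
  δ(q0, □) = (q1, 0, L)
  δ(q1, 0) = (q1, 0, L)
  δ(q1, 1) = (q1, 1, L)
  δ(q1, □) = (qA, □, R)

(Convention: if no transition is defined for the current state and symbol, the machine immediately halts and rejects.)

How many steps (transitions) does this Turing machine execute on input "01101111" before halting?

Execution trace:
Initial: [q0]01101111
Step 1: δ(q0, 0) = (q0, 0, R) → 0[q0]1101111
Step 2: δ(q0, 1) = (q0, 1, R) → 01[q0]101111
Step 3: δ(q0, 1) = (q0, 1, R) → 011[q0]01111
Step 4: δ(q0, 0) = (q0, 0, R) → 0110[q0]1111
Step 5: δ(q0, 1) = (q0, 1, R) → 01101[q0]111
Step 6: δ(q0, 1) = (q0, 1, R) → 011011[q0]11
Step 7: δ(q0, 1) = (q0, 1, R) → 0110111[q0]1
Step 8: δ(q0, 1) = (q0, 1, R) → 01101111[q0]□
Step 9: δ(q0, □) = (q1, 0, L) → 0110111[q1]10
Step 10: δ(q1, 1) = (q1, 1, L) → 011011[q1]110
Step 11: δ(q1, 1) = (q1, 1, L) → 01101[q1]1110
Step 12: δ(q1, 1) = (q1, 1, L) → 0110[q1]11110
Step 13: δ(q1, 1) = (q1, 1, L) → 011[q1]011110
Step 14: δ(q1, 0) = (q1, 0, L) → 01[q1]1011110
Step 15: δ(q1, 1) = (q1, 1, L) → 0[q1]11011110
Step 16: δ(q1, 1) = (q1, 1, L) → [q1]011011110
Step 17: δ(q1, 0) = (q1, 0, L) → [q1]□011011110
Step 18: δ(q1, □) = (qA, □, R) → □[qA]011011110

The machine reaches the accept state qA and halts.

The machine executed 18 steps before halting.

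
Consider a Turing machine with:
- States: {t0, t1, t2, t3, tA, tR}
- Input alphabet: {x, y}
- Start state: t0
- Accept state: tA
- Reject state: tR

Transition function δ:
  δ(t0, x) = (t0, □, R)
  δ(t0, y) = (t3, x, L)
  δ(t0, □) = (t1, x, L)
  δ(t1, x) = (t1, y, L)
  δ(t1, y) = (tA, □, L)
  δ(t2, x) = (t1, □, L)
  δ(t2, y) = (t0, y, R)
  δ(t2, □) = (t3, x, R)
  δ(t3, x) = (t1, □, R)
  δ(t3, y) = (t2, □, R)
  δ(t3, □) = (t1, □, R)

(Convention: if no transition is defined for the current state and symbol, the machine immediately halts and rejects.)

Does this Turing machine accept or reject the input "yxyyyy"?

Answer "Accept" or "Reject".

Execution trace:
Initial: [t0]yxyyyy
Step 1: δ(t0, y) = (t3, x, L) → [t3]□xxyyyy
Step 2: δ(t3, □) = (t1, □, R) → □[t1]xxyyyy
Step 3: δ(t1, x) = (t1, y, L) → [t1]□yxyyyy

No transition is defined for δ(t1, □). By convention the machine halts and rejects.

Answer: Reject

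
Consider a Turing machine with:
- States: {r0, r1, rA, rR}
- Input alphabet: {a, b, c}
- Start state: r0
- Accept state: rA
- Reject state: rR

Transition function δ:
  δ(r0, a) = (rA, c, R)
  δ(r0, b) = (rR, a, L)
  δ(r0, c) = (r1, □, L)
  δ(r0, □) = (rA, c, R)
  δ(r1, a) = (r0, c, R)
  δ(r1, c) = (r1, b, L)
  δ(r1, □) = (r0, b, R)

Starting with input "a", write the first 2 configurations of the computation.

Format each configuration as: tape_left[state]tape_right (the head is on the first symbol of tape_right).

Transitions applied:
Step 1: δ(r0, a) = (rA, c, R)

The first 2 configurations are:
[r0]a ⊢ c[rA]□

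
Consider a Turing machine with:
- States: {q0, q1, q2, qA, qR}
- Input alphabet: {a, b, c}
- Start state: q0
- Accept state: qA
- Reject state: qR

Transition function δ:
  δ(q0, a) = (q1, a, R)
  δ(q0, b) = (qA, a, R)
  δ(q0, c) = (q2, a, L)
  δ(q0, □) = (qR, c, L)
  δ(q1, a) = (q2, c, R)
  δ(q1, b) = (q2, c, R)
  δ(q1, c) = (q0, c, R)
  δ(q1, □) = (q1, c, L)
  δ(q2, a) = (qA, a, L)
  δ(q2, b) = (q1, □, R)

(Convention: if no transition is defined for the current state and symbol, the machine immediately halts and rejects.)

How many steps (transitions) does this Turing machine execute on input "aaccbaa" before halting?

Execution trace:
Initial: [q0]aaccbaa
Step 1: δ(q0, a) = (q1, a, R) → a[q1]accbaa
Step 2: δ(q1, a) = (q2, c, R) → ac[q2]ccbaa

No transition is defined for δ(q2, c). By convention the machine halts and rejects.

The machine executed 2 steps before halting.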